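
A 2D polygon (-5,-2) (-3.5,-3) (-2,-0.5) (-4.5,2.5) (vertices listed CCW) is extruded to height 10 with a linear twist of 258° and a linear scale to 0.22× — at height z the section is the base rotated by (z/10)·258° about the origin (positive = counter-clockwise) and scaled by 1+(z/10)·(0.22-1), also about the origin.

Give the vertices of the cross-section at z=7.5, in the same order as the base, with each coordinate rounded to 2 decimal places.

Cross-section at z=7.5: (1.82,1.29) (1.12,1.55) (0.76,0.40) (2.06,-0.57)

t = z/height = 7.5/10 = 0.75
s = 1 + (scale-1)·z/height = 1 + (0.22-1)·7.5/10 = 0.415000
θ = twist·z/height = 258°·7.5/10 = 193.5000° = 3.377212 rad
cos θ = -0.972370, sin θ = -0.233445 (intermediates below are computed at full precision and shown rounded to 5 d.p.)
v1: (-5,-2) → rotate → (4.39496,3.11197) → ×s → (1.82391,1.29147) → (1.82,1.29)
v2: (-3.5,-3) → rotate → (2.70296,3.73417) → ×s → (1.12173,1.54968) → (1.12,1.55)
v3: (-2,-0.5) → rotate → (1.82802,0.95308) → ×s → (0.75863,0.39553) → (0.76,0.40)
v4: (-4.5,2.5) → rotate → (4.95928,-1.38042) → ×s → (2.05810,-0.57287) → (2.06,-0.57)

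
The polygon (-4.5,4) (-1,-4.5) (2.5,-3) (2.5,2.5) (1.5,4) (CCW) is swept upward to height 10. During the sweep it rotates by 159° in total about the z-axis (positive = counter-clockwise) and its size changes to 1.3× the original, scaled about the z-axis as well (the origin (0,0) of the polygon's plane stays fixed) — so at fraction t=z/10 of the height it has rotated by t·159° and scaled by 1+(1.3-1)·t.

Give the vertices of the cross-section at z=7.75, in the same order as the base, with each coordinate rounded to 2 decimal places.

t = z/height = 7.75/10 = 0.775
s = 1 + (scale-1)·z/height = 1 + (1.3-1)·7.75/10 = 1.232500
θ = twist·z/height = 159°·7.75/10 = 123.2250° = 2.150682 rad
cos θ = -0.547928, sin θ = 0.836525 (intermediates below are computed at full precision and shown rounded to 5 d.p.)
v1: (-4.5,4) → rotate → (-0.88042,-5.95608) → ×s → (-1.08512,-7.34086) → (-1.09,-7.34)
v2: (-1,-4.5) → rotate → (4.31229,1.62915) → ×s → (5.31490,2.00793) → (5.31,2.01)
v3: (2.5,-3) → rotate → (1.13976,3.73510) → ×s → (1.40475,4.60351) → (1.40,4.60)
v4: (2.5,2.5) → rotate → (-3.46113,0.72149) → ×s → (-4.26585,0.88924) → (-4.27,0.89)
v5: (1.5,4) → rotate → (-4.16799,-0.93693) → ×s → (-5.13705,-1.15476) → (-5.14,-1.15)

Cross-section at z=7.75: (-1.09,-7.34) (5.31,2.01) (1.40,4.60) (-4.27,0.89) (-5.14,-1.15)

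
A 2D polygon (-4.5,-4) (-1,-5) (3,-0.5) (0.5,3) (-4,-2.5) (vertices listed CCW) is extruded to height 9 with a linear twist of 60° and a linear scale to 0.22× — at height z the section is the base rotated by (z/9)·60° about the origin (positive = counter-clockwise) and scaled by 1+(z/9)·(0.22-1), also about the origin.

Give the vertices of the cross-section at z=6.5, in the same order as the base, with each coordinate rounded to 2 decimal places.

Cross-section at z=6.5: (-0.23,-2.62) (1.18,-1.89) (1.10,0.74) (-0.74,1.10) (-0.52,-1.99)

t = z/height = 6.5/9 = 0.722222
s = 1 + (scale-1)·z/height = 1 + (0.22-1)·6.5/9 = 0.436667
θ = twist·z/height = 60°·6.5/9 = 43.3333° = 0.756309 rad
cos θ = 0.727374, sin θ = 0.686242 (intermediates below are computed at full precision and shown rounded to 5 d.p.)
v1: (-4.5,-4) → rotate → (-0.52821,-5.99758) → ×s → (-0.23065,-2.61894) → (-0.23,-2.62)
v2: (-1,-5) → rotate → (2.70383,-4.32311) → ×s → (1.18067,-1.88776) → (1.18,-1.89)
v3: (3,-0.5) → rotate → (2.52524,1.69504) → ×s → (1.10269,0.74017) → (1.10,0.74)
v4: (0.5,3) → rotate → (-1.69504,2.52524) → ×s → (-0.74017,1.10269) → (-0.74,1.10)
v5: (-4,-2.5) → rotate → (-1.19389,-4.56340) → ×s → (-0.52133,-1.99268) → (-0.52,-1.99)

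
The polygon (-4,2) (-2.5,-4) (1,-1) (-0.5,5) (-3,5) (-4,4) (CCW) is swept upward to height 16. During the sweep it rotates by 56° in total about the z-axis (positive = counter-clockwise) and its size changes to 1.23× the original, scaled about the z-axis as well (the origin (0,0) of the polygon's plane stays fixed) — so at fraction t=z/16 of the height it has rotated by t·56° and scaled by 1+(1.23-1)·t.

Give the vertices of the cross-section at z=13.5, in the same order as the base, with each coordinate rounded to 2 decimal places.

Cross-section at z=13.5: (-5.00,-1.89) (1.48,-5.43) (1.69,0.07) (-4.79,3.61) (-6.82,1.42) (-6.75,-0.27)

t = z/height = 13.5/16 = 0.84375
s = 1 + (scale-1)·z/height = 1 + (1.23-1)·13.5/16 = 1.194063
θ = twist·z/height = 56°·13.5/16 = 47.2500° = 0.824668 rad
cos θ = 0.678801, sin θ = 0.734323 (intermediates below are computed at full precision and shown rounded to 5 d.p.)
v1: (-4,2) → rotate → (-4.18385,-1.57969) → ×s → (-4.99578,-1.88625) → (-5.00,-1.89)
v2: (-2.5,-4) → rotate → (1.24029,-4.55101) → ×s → (1.48098,-5.43419) → (1.48,-5.43)
v3: (1,-1) → rotate → (1.41312,0.05552) → ×s → (1.68736,0.06630) → (1.69,0.07)
v4: (-0.5,5) → rotate → (-4.01101,3.02684) → ×s → (-4.78940,3.61424) → (-4.79,3.61)
v5: (-3,5) → rotate → (-5.70801,1.19104) → ×s → (-6.81573,1.42217) → (-6.82,1.42)
v6: (-4,4) → rotate → (-5.65249,-0.22209) → ×s → (-6.74943,-0.26519) → (-6.75,-0.27)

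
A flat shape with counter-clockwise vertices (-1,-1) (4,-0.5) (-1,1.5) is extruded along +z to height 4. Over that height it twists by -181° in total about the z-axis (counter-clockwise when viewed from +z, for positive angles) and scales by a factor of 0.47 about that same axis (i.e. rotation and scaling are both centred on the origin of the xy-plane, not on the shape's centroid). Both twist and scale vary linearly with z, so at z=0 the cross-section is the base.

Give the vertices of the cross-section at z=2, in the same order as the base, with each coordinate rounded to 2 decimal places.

Cross-section at z=2: (-0.73,0.74) (-0.39,-2.94) (1.11,0.73)

t = z/height = 2/4 = 0.5
s = 1 + (scale-1)·z/height = 1 + (0.47-1)·2/4 = 0.735000
θ = twist·z/height = -181°·2/4 = -90.5000° = -1.579523 rad
cos θ = -0.008727, sin θ = -0.999962 (intermediates below are computed at full precision and shown rounded to 5 d.p.)
v1: (-1,-1) → rotate → (-0.99124,1.00869) → ×s → (-0.72856,0.74139) → (-0.73,0.74)
v2: (4,-0.5) → rotate → (-0.53489,-3.99548) → ×s → (-0.39314,-2.93668) → (-0.39,-2.94)
v3: (-1,1.5) → rotate → (1.50867,0.98687) → ×s → (1.10887,0.72535) → (1.11,0.73)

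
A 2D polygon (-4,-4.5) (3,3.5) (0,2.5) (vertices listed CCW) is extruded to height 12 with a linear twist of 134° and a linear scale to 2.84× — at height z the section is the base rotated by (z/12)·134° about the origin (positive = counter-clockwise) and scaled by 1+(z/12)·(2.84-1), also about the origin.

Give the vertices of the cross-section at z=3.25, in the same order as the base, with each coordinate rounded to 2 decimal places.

t = z/height = 3.25/12 = 0.270833
s = 1 + (scale-1)·z/height = 1 + (2.84-1)·3.25/12 = 1.498333
θ = twist·z/height = 134°·3.25/12 = 36.2917° = 0.633409 rad
cos θ = 0.806014, sin θ = 0.591896 (intermediates below are computed at full precision and shown rounded to 5 d.p.)
v1: (-4,-4.5) → rotate → (-0.56053,-5.99465) → ×s → (-0.83985,-8.98198) → (-0.84,-8.98)
v2: (3,3.5) → rotate → (0.34641,4.59674) → ×s → (0.51903,6.88745) → (0.52,6.89)
v3: (0,2.5) → rotate → (-1.47974,2.01504) → ×s → (-2.21714,3.01920) → (-2.22,3.02)

Cross-section at z=3.25: (-0.84,-8.98) (0.52,6.89) (-2.22,3.02)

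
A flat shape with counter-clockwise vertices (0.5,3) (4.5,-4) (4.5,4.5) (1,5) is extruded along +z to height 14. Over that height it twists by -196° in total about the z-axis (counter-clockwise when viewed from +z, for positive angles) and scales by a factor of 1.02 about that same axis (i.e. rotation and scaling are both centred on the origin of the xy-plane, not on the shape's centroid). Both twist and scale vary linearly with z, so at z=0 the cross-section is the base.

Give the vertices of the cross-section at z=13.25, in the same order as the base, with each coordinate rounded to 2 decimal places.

Cross-section at z=13.25: (-0.80,-2.99) (-4.17,4.50) (-5.00,-4.12) (-1.50,-4.97)

t = z/height = 13.25/14 = 0.946429
s = 1 + (scale-1)·z/height = 1 + (1.02-1)·13.25/14 = 1.018929
θ = twist·z/height = -196°·13.25/14 = -185.5000° = -3.237586 rad
cos θ = -0.995396, sin θ = 0.095846 (intermediates below are computed at full precision and shown rounded to 5 d.p.)
v1: (0.5,3) → rotate → (-0.78524,-2.93827) → ×s → (-0.80010,-2.99388) → (-0.80,-2.99)
v2: (4.5,-4) → rotate → (-4.09590,4.41289) → ×s → (-4.17343,4.49642) → (-4.17,4.50)
v3: (4.5,4.5) → rotate → (-4.91059,-4.04798) → ×s → (-5.00354,-4.12460) → (-5.00,-4.12)
v4: (1,5) → rotate → (-1.47462,-4.88114) → ×s → (-1.50254,-4.97353) → (-1.50,-4.97)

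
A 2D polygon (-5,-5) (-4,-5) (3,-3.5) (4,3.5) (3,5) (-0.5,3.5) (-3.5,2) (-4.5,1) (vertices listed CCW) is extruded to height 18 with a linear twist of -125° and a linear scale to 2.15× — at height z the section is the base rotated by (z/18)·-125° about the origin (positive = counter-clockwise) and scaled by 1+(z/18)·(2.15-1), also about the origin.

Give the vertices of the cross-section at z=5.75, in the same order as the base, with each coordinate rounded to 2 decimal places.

Cross-section at z=5.75: (-9.63,-0.85) (-8.58,-1.73) (0.07,-6.30) (7.27,0.16) (7.53,2.61) (2.55,4.11) (-1.91,5.17) (-3.84,5.00)

t = z/height = 5.75/18 = 0.319444
s = 1 + (scale-1)·z/height = 1 + (2.15-1)·5.75/18 = 1.367361
θ = twist·z/height = -125°·5.75/18 = -39.9306° = -0.696920 rad
cos θ = 0.766823, sin θ = -0.641859 (intermediates below are computed at full precision and shown rounded to 5 d.p.)
v1: (-5,-5) → rotate → (-7.04341,-0.62482) → ×s → (-9.63088,-0.85436) → (-9.63,-0.85)
v2: (-4,-5) → rotate → (-6.27659,-1.26668) → ×s → (-8.58236,-1.73201) → (-8.58,-1.73)
v3: (3,-3.5) → rotate → (0.05396,-4.60946) → ×s → (0.07379,-6.30279) → (0.07,-6.30)
v4: (4,3.5) → rotate → (5.31380,0.11645) → ×s → (7.26588,0.15922) → (7.27,0.16)
v5: (3,5) → rotate → (5.50976,1.90854) → ×s → (7.53383,2.60966) → (7.53,2.61)
v6: (-0.5,3.5) → rotate → (1.86309,3.00481) → ×s → (2.54752,4.10866) → (2.55,4.11)
v7: (-3.5,2) → rotate → (-1.40016,3.78015) → ×s → (-1.91453,5.16883) → (-1.91,5.17)
v8: (-4.5,1) → rotate → (-2.80884,3.65519) → ×s → (-3.84070,4.99796) → (-3.84,5.00)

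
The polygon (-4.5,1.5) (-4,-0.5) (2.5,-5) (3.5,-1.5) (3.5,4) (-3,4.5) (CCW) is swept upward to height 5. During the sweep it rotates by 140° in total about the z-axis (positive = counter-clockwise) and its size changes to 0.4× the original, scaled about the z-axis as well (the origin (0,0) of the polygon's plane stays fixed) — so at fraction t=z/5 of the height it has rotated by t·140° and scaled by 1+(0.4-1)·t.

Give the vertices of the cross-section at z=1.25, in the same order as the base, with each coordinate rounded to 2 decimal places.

t = z/height = 1.25/5 = 0.25
s = 1 + (scale-1)·z/height = 1 + (0.4-1)·1.25/5 = 0.850000
θ = twist·z/height = 140°·1.25/5 = 35.0000° = 0.610865 rad
cos θ = 0.819152, sin θ = 0.573576 (intermediates below are computed at full precision and shown rounded to 5 d.p.)
v1: (-4.5,1.5) → rotate → (-4.54655,-1.35237) → ×s → (-3.86457,-1.14951) → (-3.86,-1.15)
v2: (-4,-0.5) → rotate → (-2.98982,-2.70388) → ×s → (-2.54135,-2.29830) → (-2.54,-2.30)
v3: (2.5,-5) → rotate → (4.91576,-2.66182) → ×s → (4.17840,-2.26255) → (4.18,-2.26)
v4: (3.5,-1.5) → rotate → (3.72740,0.77879) → ×s → (3.16829,0.66197) → (3.17,0.66)
v5: (3.5,4) → rotate → (0.57273,5.28413) → ×s → (0.48682,4.49151) → (0.49,4.49)
v6: (-3,4.5) → rotate → (-5.03855,1.96545) → ×s → (-4.28277,1.67064) → (-4.28,1.67)

Cross-section at z=1.25: (-3.86,-1.15) (-2.54,-2.30) (4.18,-2.26) (3.17,0.66) (0.49,4.49) (-4.28,1.67)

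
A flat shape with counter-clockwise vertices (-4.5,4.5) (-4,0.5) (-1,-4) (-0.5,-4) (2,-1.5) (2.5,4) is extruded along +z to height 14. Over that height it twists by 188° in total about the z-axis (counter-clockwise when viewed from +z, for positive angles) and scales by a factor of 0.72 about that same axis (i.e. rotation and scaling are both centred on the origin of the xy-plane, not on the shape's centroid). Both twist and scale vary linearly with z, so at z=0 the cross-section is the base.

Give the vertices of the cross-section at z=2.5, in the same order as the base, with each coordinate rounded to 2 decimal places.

Cross-section at z=2.5: (-5.93,1.20) (-3.43,-1.71) (1.31,-3.69) (1.71,-3.43) (2.37,-0.14) (-0.12,4.48)

t = z/height = 2.5/14 = 0.178571
s = 1 + (scale-1)·z/height = 1 + (0.72-1)·2.5/14 = 0.950000
θ = twist·z/height = 188°·2.5/14 = 33.5714° = 0.585932 rad
cos θ = 0.833197, sin θ = 0.552976 (intermediates below are computed at full precision and shown rounded to 5 d.p.)
v1: (-4.5,4.5) → rotate → (-6.23778,1.26099) → ×s → (-5.92589,1.19794) → (-5.93,1.20)
v2: (-4,0.5) → rotate → (-3.60928,-1.79531) → ×s → (-3.42881,-1.70554) → (-3.43,-1.71)
v3: (-1,-4) → rotate → (1.37871,-3.88576) → ×s → (1.30977,-3.69148) → (1.31,-3.69)
v4: (-0.5,-4) → rotate → (1.79531,-3.60928) → ×s → (1.70554,-3.42881) → (1.71,-3.43)
v5: (2,-1.5) → rotate → (2.49586,-0.14384) → ×s → (2.37107,-0.13665) → (2.37,-0.14)
v6: (2.5,4) → rotate → (-0.12891,4.71523) → ×s → (-0.12247,4.47947) → (-0.12,4.48)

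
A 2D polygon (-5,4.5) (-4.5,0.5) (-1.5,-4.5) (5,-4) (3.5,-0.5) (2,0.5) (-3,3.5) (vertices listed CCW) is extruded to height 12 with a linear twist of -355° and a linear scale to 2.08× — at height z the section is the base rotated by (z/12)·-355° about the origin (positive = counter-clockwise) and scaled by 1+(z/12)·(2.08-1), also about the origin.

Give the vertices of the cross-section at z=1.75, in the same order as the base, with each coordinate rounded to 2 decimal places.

Cross-section at z=1.75: (0.51,7.77) (-2.77,4.45) (-5.17,-1.86) (-0.06,-7.41) (2.05,-3.54) (1.89,-1.46) (1.03,5.23)

t = z/height = 1.75/12 = 0.145833
s = 1 + (scale-1)·z/height = 1 + (2.08-1)·1.75/12 = 1.157500
θ = twist·z/height = -355°·1.75/12 = -51.7708° = -0.903571 rad
cos θ = 0.618808, sin θ = -0.785542 (intermediates below are computed at full precision and shown rounded to 5 d.p.)
v1: (-5,4.5) → rotate → (0.44090,6.71235) → ×s → (0.51034,7.76954) → (0.51,7.77)
v2: (-4.5,0.5) → rotate → (-2.39187,3.84434) → ×s → (-2.76859,4.44983) → (-2.77,4.45)
v3: (-1.5,-4.5) → rotate → (-4.46315,-1.60632) → ×s → (-5.16610,-1.85932) → (-5.17,-1.86)
v4: (5,-4) → rotate → (-0.04813,-6.40294) → ×s → (-0.05571,-7.41141) → (-0.06,-7.41)
v5: (3.5,-0.5) → rotate → (1.77306,-3.05880) → ×s → (2.05231,-3.54056) → (2.05,-3.54)
v6: (2,0.5) → rotate → (1.63039,-1.26168) → ×s → (1.88717,-1.46039) → (1.89,-1.46)
v7: (-3,3.5) → rotate → (0.89297,4.52246) → ×s → (1.03361,5.23474) → (1.03,5.23)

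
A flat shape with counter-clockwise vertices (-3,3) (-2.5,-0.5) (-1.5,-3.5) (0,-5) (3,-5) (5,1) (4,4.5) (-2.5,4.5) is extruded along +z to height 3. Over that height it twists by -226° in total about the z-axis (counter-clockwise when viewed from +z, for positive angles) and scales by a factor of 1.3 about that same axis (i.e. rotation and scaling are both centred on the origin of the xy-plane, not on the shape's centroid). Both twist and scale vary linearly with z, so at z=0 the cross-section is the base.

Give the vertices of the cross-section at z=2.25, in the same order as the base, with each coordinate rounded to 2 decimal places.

Cross-section at z=2.25: (4.28,-2.94) (2.90,1.16) (1.03,4.55) (-1.12,6.02) (-4.73,5.35) (-5.80,-2.32) (-3.81,-6.31) (4.02,-4.86)

t = z/height = 2.25/3 = 0.75
s = 1 + (scale-1)·z/height = 1 + (1.3-1)·2.25/3 = 1.225000
θ = twist·z/height = -226°·2.25/3 = -169.5000° = -2.958333 rad
cos θ = -0.983255, sin θ = -0.182236 (intermediates below are computed at full precision and shown rounded to 5 d.p.)
v1: (-3,3) → rotate → (3.49647,-2.40306) → ×s → (4.28318,-2.94375) → (4.28,-2.94)
v2: (-2.5,-0.5) → rotate → (2.36702,0.94722) → ×s → (2.89960,1.16034) → (2.90,1.16)
v3: (-1.5,-3.5) → rotate → (0.83706,3.71475) → ×s → (1.02540,4.55056) → (1.03,4.55)
v4: (0,-5) → rotate → (-0.91118,4.91627) → ×s → (-1.11619,6.02244) → (-1.12,6.02)
v5: (3,-5) → rotate → (-3.86094,4.36957) → ×s → (-4.72965,5.35272) → (-4.73,5.35)
v6: (5,1) → rotate → (-4.73404,-1.89443) → ×s → (-5.79920,-2.32068) → (-5.80,-2.32)
v7: (4,4.5) → rotate → (-3.11296,-5.15359) → ×s → (-3.81338,-6.31315) → (-3.81,-6.31)
v8: (-2.5,4.5) → rotate → (3.27820,-3.96906) → ×s → (4.01579,-4.86210) → (4.02,-4.86)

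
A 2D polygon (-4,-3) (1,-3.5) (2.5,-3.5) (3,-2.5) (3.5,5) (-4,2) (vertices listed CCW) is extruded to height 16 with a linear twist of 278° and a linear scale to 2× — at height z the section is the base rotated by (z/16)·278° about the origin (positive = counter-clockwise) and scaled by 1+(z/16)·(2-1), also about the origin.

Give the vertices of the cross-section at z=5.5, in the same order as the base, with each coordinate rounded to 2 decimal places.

Cross-section at z=5.5: (4.53,-4.96) (4.55,1.79) (4.36,3.80) (2.95,4.34) (-7.14,4.03) (-2.15,-5.61)

t = z/height = 5.5/16 = 0.34375
s = 1 + (scale-1)·z/height = 1 + (2-1)·5.5/16 = 1.343750
θ = twist·z/height = 278°·5.5/16 = 95.5625° = 1.667880 rad
cos θ = -0.096932, sin θ = 0.995291 (intermediates below are computed at full precision and shown rounded to 5 d.p.)
v1: (-4,-3) → rotate → (3.37360,-3.69037) → ×s → (4.53327,-4.95893) → (4.53,-4.96)
v2: (1,-3.5) → rotate → (3.38659,1.33455) → ×s → (4.55073,1.79330) → (4.55,1.79)
v3: (2.5,-3.5) → rotate → (3.24119,2.82749) → ×s → (4.35535,3.79944) → (4.36,3.80)
v4: (3,-2.5) → rotate → (2.19743,3.22820) → ×s → (2.95280,4.33790) → (2.95,4.34)
v5: (3.5,5) → rotate → (-5.31572,2.99886) → ×s → (-7.14299,4.02972) → (-7.14,4.03)
v6: (-4,2) → rotate → (-1.60286,-4.17503) → ×s → (-2.15384,-5.61019) → (-2.15,-5.61)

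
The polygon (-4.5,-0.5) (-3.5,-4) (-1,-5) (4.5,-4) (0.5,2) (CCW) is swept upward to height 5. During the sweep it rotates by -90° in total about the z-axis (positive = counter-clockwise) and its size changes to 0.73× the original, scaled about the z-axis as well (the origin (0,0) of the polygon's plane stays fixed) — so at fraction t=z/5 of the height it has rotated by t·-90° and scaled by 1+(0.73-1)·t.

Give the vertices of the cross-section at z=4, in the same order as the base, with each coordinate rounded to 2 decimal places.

Cross-section at z=4: (-1.46,3.23) (-3.83,1.64) (-3.97,-0.47) (-1.89,-4.32) (1.61,0.11)

t = z/height = 4/5 = 0.8
s = 1 + (scale-1)·z/height = 1 + (0.73-1)·4/5 = 0.784000
θ = twist·z/height = -90°·4/5 = -72.0000° = -1.256637 rad
cos θ = 0.309017, sin θ = -0.951057 (intermediates below are computed at full precision and shown rounded to 5 d.p.)
v1: (-4.5,-0.5) → rotate → (-1.86610,4.12525) → ×s → (-1.46303,3.23419) → (-1.46,3.23)
v2: (-3.5,-4) → rotate → (-4.88579,2.09263) → ×s → (-3.83046,1.64062) → (-3.83,1.64)
v3: (-1,-5) → rotate → (-5.06430,-0.59403) → ×s → (-3.97041,-0.46572) → (-3.97,-0.47)
v4: (4.5,-4) → rotate → (-2.41365,-5.51582) → ×s → (-1.89230,-4.32440) → (-1.89,-4.32)
v5: (0.5,2) → rotate → (2.05662,0.14251) → ×s → (1.61239,0.11172) → (1.61,0.11)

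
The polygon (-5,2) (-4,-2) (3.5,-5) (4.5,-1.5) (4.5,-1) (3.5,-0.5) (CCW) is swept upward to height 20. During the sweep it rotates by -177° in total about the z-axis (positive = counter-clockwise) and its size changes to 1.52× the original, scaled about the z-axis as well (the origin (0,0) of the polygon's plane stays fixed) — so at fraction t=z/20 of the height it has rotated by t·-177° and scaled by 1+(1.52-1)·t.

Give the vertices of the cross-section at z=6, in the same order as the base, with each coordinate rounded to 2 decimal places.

t = z/height = 6/20 = 0.3
s = 1 + (scale-1)·z/height = 1 + (1.52-1)·6/20 = 1.156000
θ = twist·z/height = -177°·6/20 = -53.1000° = -0.926770 rad
cos θ = 0.600420, sin θ = -0.799685 (intermediates below are computed at full precision and shown rounded to 5 d.p.)
v1: (-5,2) → rotate → (-1.40273,5.19926) → ×s → (-1.62156,6.01035) → (-1.62,6.01)
v2: (-4,-2) → rotate → (-4.00105,1.99790) → ×s → (-4.62521,2.30957) → (-4.63,2.31)
v3: (3.5,-5) → rotate → (-1.89695,-5.80100) → ×s → (-2.19288,-6.70595) → (-2.19,-6.71)
v4: (4.5,-1.5) → rotate → (1.50236,-4.49921) → ×s → (1.73673,-5.20109) → (1.74,-5.20)
v5: (4.5,-1) → rotate → (1.90221,-4.19900) → ×s → (2.19895,-4.85405) → (2.20,-4.85)
v6: (3.5,-0.5) → rotate → (1.70163,-3.09911) → ×s → (1.96708,-3.58257) → (1.97,-3.58)

Cross-section at z=6: (-1.62,6.01) (-4.63,2.31) (-2.19,-6.71) (1.74,-5.20) (2.20,-4.85) (1.97,-3.58)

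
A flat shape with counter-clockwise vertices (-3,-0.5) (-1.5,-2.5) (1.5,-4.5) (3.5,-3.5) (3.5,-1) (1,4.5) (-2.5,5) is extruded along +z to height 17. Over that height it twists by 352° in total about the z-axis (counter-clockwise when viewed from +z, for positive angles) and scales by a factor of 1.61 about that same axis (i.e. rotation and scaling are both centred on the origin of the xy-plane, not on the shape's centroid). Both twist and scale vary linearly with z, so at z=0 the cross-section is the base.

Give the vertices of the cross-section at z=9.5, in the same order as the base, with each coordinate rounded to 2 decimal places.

Cross-section at z=9.5: (3.66,1.80) (0.96,3.79) (-3.66,5.20) (-5.84,3.15) (-4.88,-0.06) (0.45,-6.16) (5.14,-5.46)

t = z/height = 9.5/17 = 0.558824
s = 1 + (scale-1)·z/height = 1 + (1.61-1)·9.5/17 = 1.340882
θ = twist·z/height = 352°·9.5/17 = 196.7059° = 3.433165 rad
cos θ = -0.957793, sin θ = -0.287459 (intermediates below are computed at full precision and shown rounded to 5 d.p.)
v1: (-3,-0.5) → rotate → (2.72965,1.34127) → ×s → (3.66014,1.79849) → (3.66,1.80)
v2: (-1.5,-2.5) → rotate → (0.71804,2.82567) → ×s → (0.96281,3.78889) → (0.96,3.79)
v3: (1.5,-4.5) → rotate → (-2.73025,3.87888) → ×s → (-3.66095,5.20112) → (-3.66,5.20)
v4: (3.5,-3.5) → rotate → (-4.35838,2.34617) → ×s → (-5.84408,3.14594) → (-5.84,3.15)
v5: (3.5,-1) → rotate → (-3.63973,-0.04831) → ×s → (-4.88046,-0.06478) → (-4.88,-0.06)
v6: (1,4.5) → rotate → (0.33577,-4.59753) → ×s → (0.45023,-6.16474) → (0.45,-6.16)
v7: (-2.5,5) → rotate → (3.83178,-4.07032) → ×s → (5.13796,-5.45782) → (5.14,-5.46)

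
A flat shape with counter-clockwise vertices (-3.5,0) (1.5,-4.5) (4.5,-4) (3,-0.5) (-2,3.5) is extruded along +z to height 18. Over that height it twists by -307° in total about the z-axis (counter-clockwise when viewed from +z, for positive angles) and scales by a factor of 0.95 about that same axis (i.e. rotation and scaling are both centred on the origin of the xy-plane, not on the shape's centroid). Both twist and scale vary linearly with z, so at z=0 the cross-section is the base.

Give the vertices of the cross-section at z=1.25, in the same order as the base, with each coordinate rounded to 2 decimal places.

t = z/height = 1.25/18 = 0.0694444
s = 1 + (scale-1)·z/height = 1 + (0.95-1)·1.25/18 = 0.996528
θ = twist·z/height = -307°·1.25/18 = -21.3194° = -0.372095 rad
cos θ = 0.931568, sin θ = -0.363567 (intermediates below are computed at full precision and shown rounded to 5 d.p.)
v1: (-3.5,0) → rotate → (-3.26049,1.27249) → ×s → (-3.24917,1.26807) → (-3.25,1.27)
v2: (1.5,-4.5) → rotate → (-0.23870,-4.73741) → ×s → (-0.23787,-4.72096) → (-0.24,-4.72)
v3: (4.5,-4) → rotate → (2.73779,-5.36232) → ×s → (2.72828,-5.34371) → (2.73,-5.34)
v4: (3,-0.5) → rotate → (2.61292,-1.55649) → ×s → (2.60385,-1.55108) → (2.60,-1.55)
v5: (-2,3.5) → rotate → (-0.59065,3.98762) → ×s → (-0.58860,3.97378) → (-0.59,3.97)

Cross-section at z=1.25: (-3.25,1.27) (-0.24,-4.72) (2.73,-5.34) (2.60,-1.55) (-0.59,3.97)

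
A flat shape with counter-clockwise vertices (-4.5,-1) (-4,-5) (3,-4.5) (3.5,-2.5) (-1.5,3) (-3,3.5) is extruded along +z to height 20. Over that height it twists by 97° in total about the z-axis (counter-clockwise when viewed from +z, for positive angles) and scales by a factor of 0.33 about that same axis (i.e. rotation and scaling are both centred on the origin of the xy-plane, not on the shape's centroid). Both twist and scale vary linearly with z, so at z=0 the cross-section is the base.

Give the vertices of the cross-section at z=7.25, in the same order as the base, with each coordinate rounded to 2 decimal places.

Cross-section at z=7.25: (-2.35,-2.58) (-0.30,-4.84) (3.82,-1.48) (3.26,-0.02) (-2.24,1.20) (-3.38,0.86)

t = z/height = 7.25/20 = 0.3625
s = 1 + (scale-1)·z/height = 1 + (0.33-1)·7.25/20 = 0.757125
θ = twist·z/height = 97°·7.25/20 = 35.1625° = 0.613701 rad
cos θ = 0.817522, sin θ = 0.575897 (intermediates below are computed at full precision and shown rounded to 5 d.p.)
v1: (-4.5,-1) → rotate → (-3.10295,-3.40906) → ×s → (-2.34932,-2.58108) → (-2.35,-2.58)
v2: (-4,-5) → rotate → (-0.39060,-6.39120) → ×s → (-0.29573,-4.83894) → (-0.30,-4.84)
v3: (3,-4.5) → rotate → (5.04410,-1.95116) → ×s → (3.81902,-1.47727) → (3.82,-1.48)
v4: (3.5,-2.5) → rotate → (4.30107,-0.02816) → ×s → (3.25645,-0.02132) → (3.26,-0.02)
v5: (-1.5,3) → rotate → (-2.95398,1.58872) → ×s → (-2.23653,1.20286) → (-2.24,1.20)
v6: (-3,3.5) → rotate → (-4.46821,1.13363) → ×s → (-3.38299,0.85830) → (-3.38,0.86)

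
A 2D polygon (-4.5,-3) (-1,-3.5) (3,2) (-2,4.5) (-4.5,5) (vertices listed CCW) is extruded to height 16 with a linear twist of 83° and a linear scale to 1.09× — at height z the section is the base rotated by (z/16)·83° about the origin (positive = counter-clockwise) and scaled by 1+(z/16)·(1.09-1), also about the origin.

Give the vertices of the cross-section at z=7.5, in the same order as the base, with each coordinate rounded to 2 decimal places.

Cross-section at z=7.5: (-1.69,-5.38) (1.48,-3.49) (1.12,3.59) (-4.57,2.34) (-6.92,1.11)

t = z/height = 7.5/16 = 0.46875
s = 1 + (scale-1)·z/height = 1 + (1.09-1)·7.5/16 = 1.042188
θ = twist·z/height = 83°·7.5/16 = 38.9063° = 0.679042 rad
cos θ = 0.778175, sin θ = 0.628048 (intermediates below are computed at full precision and shown rounded to 5 d.p.)
v1: (-4.5,-3) → rotate → (-1.61764,-5.16074) → ×s → (-1.68589,-5.37846) → (-1.69,-5.38)
v2: (-1,-3.5) → rotate → (1.41999,-3.35166) → ×s → (1.47990,-3.49306) → (1.48,-3.49)
v3: (3,2) → rotate → (1.07843,3.44049) → ×s → (1.12392,3.58564) → (1.12,3.59)
v4: (-2,4.5) → rotate → (-4.38257,2.24569) → ×s → (-4.56745,2.34043) → (-4.57,2.34)
v5: (-4.5,5) → rotate → (-6.64203,1.06466) → ×s → (-6.92224,1.10957) → (-6.92,1.11)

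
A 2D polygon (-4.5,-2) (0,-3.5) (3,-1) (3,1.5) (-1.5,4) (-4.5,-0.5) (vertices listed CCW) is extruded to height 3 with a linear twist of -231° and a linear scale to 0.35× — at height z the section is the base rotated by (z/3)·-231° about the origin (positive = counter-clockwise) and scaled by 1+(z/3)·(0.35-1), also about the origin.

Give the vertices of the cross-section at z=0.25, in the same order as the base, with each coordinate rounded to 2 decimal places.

t = z/height = 0.25/3 = 0.0833333
s = 1 + (scale-1)·z/height = 1 + (0.35-1)·0.25/3 = 0.945833
θ = twist·z/height = -231°·0.25/3 = -19.2500° = -0.335976 rad
cos θ = 0.944089, sin θ = -0.329691 (intermediates below are computed at full precision and shown rounded to 5 d.p.)
v1: (-4.5,-2) → rotate → (-4.90778,-0.40457) → ×s → (-4.64194,-0.38266) → (-4.64,-0.38)
v2: (0,-3.5) → rotate → (-1.15392,-3.30431) → ×s → (-1.09141,-3.12533) → (-1.09,-3.13)
v3: (3,-1) → rotate → (2.50258,-1.93316) → ×s → (2.36702,-1.82845) → (2.37,-1.83)
v4: (3,1.5) → rotate → (3.32680,0.42706) → ×s → (3.14660,0.40393) → (3.15,0.40)
v5: (-1.5,4) → rotate → (-0.09737,4.27089) → ×s → (-0.09210,4.03955) → (-0.09,4.04)
v6: (-4.5,-0.5) → rotate → (-4.41325,1.01156) → ×s → (-4.17420,0.95677) → (-4.17,0.96)

Cross-section at z=0.25: (-4.64,-0.38) (-1.09,-3.13) (2.37,-1.83) (3.15,0.40) (-0.09,4.04) (-4.17,0.96)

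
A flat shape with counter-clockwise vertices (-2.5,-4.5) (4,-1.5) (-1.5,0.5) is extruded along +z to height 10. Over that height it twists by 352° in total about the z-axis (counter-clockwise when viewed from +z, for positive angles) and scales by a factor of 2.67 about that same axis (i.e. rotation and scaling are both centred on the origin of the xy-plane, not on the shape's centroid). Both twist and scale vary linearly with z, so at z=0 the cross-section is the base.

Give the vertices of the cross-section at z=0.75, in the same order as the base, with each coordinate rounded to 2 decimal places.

t = z/height = 0.75/10 = 0.075
s = 1 + (scale-1)·z/height = 1 + (2.67-1)·0.75/10 = 1.125250
θ = twist·z/height = 352°·0.75/10 = 26.4000° = 0.460767 rad
cos θ = 0.895712, sin θ = 0.444635 (intermediates below are computed at full precision and shown rounded to 5 d.p.)
v1: (-2.5,-4.5) → rotate → (-0.23842,-5.14229) → ×s → (-0.26828,-5.78636) → (-0.27,-5.79)
v2: (4,-1.5) → rotate → (4.24980,0.43497) → ×s → (4.78209,0.48945) → (4.78,0.49)
v3: (-1.5,0.5) → rotate → (-1.56589,-0.21910) → ×s → (-1.76201,-0.24654) → (-1.76,-0.25)

Cross-section at z=0.75: (-0.27,-5.79) (4.78,0.49) (-1.76,-0.25)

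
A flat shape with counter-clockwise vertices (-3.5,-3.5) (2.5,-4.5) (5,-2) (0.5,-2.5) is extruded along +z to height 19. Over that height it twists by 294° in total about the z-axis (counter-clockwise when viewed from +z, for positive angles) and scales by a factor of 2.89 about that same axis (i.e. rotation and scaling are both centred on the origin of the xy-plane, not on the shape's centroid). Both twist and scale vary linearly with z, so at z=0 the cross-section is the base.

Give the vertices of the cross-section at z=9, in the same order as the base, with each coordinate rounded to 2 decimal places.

Cross-section at z=9: (9.36,0.70) (1.98,9.55) (-4.71,9.06) (2.37,4.21)

t = z/height = 9/19 = 0.473684
s = 1 + (scale-1)·z/height = 1 + (2.89-1)·9/19 = 1.895263
θ = twist·z/height = 294°·9/19 = 139.2632° = 2.430601 rad
cos θ = -0.757715, sin θ = 0.652586 (intermediates below are computed at full precision and shown rounded to 5 d.p.)
v1: (-3.5,-3.5) → rotate → (4.93605,0.36795) → ×s → (9.35512,0.69737) → (9.36,0.70)
v2: (2.5,-4.5) → rotate → (1.04235,5.04118) → ×s → (1.97553,9.55437) → (1.98,9.55)
v3: (5,-2) → rotate → (-2.48340,4.77836) → ×s → (-4.70670,9.05625) → (-4.71,9.06)
v4: (0.5,-2.5) → rotate → (1.25261,2.22058) → ×s → (2.37402,4.20858) → (2.37,4.21)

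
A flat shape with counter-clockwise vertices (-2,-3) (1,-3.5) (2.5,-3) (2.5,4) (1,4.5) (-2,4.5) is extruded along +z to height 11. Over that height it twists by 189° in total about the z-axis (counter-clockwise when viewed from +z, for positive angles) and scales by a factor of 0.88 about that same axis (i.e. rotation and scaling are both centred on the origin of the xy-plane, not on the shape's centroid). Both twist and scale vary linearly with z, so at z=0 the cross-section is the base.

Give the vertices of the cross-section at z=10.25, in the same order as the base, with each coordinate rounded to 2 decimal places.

Cross-section at z=10.25: (1.95,2.54) (-0.68,3.16) (-2.03,2.81) (-2.46,-3.39) (-1.16,-3.93) (1.50,-4.11)

t = z/height = 10.25/11 = 0.931818
s = 1 + (scale-1)·z/height = 1 + (0.88-1)·10.25/11 = 0.888182
θ = twist·z/height = 189°·10.25/11 = 176.1136° = 3.073763 rad
cos θ = -0.997700, sin θ = 0.067778 (intermediates below are computed at full precision and shown rounded to 5 d.p.)
v1: (-2,-3) → rotate → (2.19873,2.85755) → ×s → (1.95288,2.53802) → (1.95,2.54)
v2: (1,-3.5) → rotate → (-0.76048,3.55973) → ×s → (-0.67544,3.16169) → (-0.68,3.16)
v3: (2.5,-3) → rotate → (-2.29092,3.16255) → ×s → (-2.03475,2.80892) → (-2.03,2.81)
v4: (2.5,4) → rotate → (-2.76536,-3.82136) → ×s → (-2.45614,-3.39406) → (-2.46,-3.39)
v5: (1,4.5) → rotate → (-1.30270,-4.42187) → ×s → (-1.15704,-3.92743) → (-1.16,-3.93)
v6: (-2,4.5) → rotate → (1.69040,-4.62521) → ×s → (1.50138,-4.10803) → (1.50,-4.11)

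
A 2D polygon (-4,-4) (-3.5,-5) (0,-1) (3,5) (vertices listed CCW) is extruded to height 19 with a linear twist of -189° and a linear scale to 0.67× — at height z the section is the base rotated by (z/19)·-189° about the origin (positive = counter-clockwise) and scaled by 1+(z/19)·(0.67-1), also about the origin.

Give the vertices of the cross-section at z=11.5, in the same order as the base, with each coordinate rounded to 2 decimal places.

Cross-section at z=11.5: (-1.59,4.24) (-2.49,4.20) (-0.73,0.33) (2.65,-3.84)

t = z/height = 11.5/19 = 0.605263
s = 1 + (scale-1)·z/height = 1 + (0.67-1)·11.5/19 = 0.800263
θ = twist·z/height = -189°·11.5/19 = -114.3947° = -1.996565 rad
cos θ = -0.413021, sin θ = -0.910722 (intermediates below are computed at full precision and shown rounded to 5 d.p.)
v1: (-4,-4) → rotate → (-1.99080,5.29497) → ×s → (-1.59317,4.23737) → (-1.59,4.24)
v2: (-3.5,-5) → rotate → (-3.10804,5.25263) → ×s → (-2.48725,4.20349) → (-2.49,4.20)
v3: (0,-1) → rotate → (-0.91072,0.41302) → ×s → (-0.72882,0.33053) → (-0.73,0.33)
v4: (3,5) → rotate → (3.31455,-4.79727) → ×s → (2.65251,-3.83908) → (2.65,-3.84)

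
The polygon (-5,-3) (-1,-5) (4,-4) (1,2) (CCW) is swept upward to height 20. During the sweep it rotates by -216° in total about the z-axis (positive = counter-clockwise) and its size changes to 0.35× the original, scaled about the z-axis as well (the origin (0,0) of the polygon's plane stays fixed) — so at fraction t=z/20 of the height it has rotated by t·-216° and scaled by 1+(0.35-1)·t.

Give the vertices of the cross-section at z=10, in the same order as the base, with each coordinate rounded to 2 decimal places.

Cross-section at z=10: (-0.88,3.84) (-3.00,1.68) (-3.40,-1.73) (1.08,-1.06)

t = z/height = 10/20 = 0.5
s = 1 + (scale-1)·z/height = 1 + (0.35-1)·10/20 = 0.675000
θ = twist·z/height = -216°·10/20 = -108.0000° = -1.884956 rad
cos θ = -0.309017, sin θ = -0.951057 (intermediates below are computed at full precision and shown rounded to 5 d.p.)
v1: (-5,-3) → rotate → (-1.30808,5.68233) → ×s → (-0.88296,3.83558) → (-0.88,3.84)
v2: (-1,-5) → rotate → (-4.44627,2.49614) → ×s → (-3.00123,1.68490) → (-3.00,1.68)
v3: (4,-4) → rotate → (-5.04029,-2.56816) → ×s → (-3.40220,-1.73351) → (-3.40,-1.73)
v4: (1,2) → rotate → (1.59310,-1.56909) → ×s → (1.07534,-1.05914) → (1.08,-1.06)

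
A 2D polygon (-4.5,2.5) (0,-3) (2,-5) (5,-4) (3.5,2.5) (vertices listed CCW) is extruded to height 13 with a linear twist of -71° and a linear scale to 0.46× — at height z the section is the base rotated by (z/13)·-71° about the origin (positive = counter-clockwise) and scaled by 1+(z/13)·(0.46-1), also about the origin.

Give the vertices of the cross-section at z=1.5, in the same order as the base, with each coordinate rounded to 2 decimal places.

t = z/height = 1.5/13 = 0.115385
s = 1 + (scale-1)·z/height = 1 + (0.46-1)·1.5/13 = 0.937692
θ = twist·z/height = -71°·1.5/13 = -8.1923° = -0.142983 rad
cos θ = 0.989795, sin θ = -0.142496 (intermediates below are computed at full precision and shown rounded to 5 d.p.)
v1: (-4.5,2.5) → rotate → (-4.09784,3.11572) → ×s → (-3.84251,2.92159) → (-3.84,2.92)
v2: (0,-3) → rotate → (-0.42749,-2.96939) → ×s → (-0.40085,-2.78437) → (-0.40,-2.78)
v3: (2,-5) → rotate → (1.26711,-5.23397) → ×s → (1.18816,-4.90785) → (1.19,-4.91)
v4: (5,-4) → rotate → (4.37899,-4.67166) → ×s → (4.10615,-4.38058) → (4.11,-4.38)
v5: (3.5,2.5) → rotate → (3.82052,1.97575) → ×s → (3.58248,1.85265) → (3.58,1.85)

Cross-section at z=1.5: (-3.84,2.92) (-0.40,-2.78) (1.19,-4.91) (4.11,-4.38) (3.58,1.85)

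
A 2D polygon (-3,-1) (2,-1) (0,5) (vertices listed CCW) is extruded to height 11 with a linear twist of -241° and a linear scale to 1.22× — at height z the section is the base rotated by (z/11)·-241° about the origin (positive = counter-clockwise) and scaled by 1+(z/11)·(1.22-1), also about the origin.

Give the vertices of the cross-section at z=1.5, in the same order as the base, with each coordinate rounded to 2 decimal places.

Cross-section at z=1.5: (-3.15,0.81) (1.17,-1.98) (2.79,4.33)

t = z/height = 1.5/11 = 0.136364
s = 1 + (scale-1)·z/height = 1 + (1.22-1)·1.5/11 = 1.030000
θ = twist·z/height = -241°·1.5/11 = -32.8636° = -0.573579 rad
cos θ = 0.839964, sin θ = -0.542641 (intermediates below are computed at full precision and shown rounded to 5 d.p.)
v1: (-3,-1) → rotate → (-3.06253,0.78796) → ×s → (-3.15441,0.81160) → (-3.15,0.81)
v2: (2,-1) → rotate → (1.13729,-1.92525) → ×s → (1.17141,-1.98300) → (1.17,-1.98)
v3: (0,5) → rotate → (2.71321,4.19982) → ×s → (2.79460,4.32582) → (2.79,4.33)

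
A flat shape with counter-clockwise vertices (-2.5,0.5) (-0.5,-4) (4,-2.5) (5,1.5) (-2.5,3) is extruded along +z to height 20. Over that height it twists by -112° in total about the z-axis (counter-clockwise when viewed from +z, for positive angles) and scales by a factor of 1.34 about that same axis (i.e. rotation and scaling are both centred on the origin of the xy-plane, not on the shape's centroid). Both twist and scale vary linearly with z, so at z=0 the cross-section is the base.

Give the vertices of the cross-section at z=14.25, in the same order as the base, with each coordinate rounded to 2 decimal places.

Cross-section at z=14.25: (0.06,3.17) (-5.00,-0.27) (-2.18,-5.44) (2.93,-5.78) (3.12,3.72)

t = z/height = 14.25/20 = 0.7125
s = 1 + (scale-1)·z/height = 1 + (1.34-1)·14.25/20 = 1.242250
θ = twist·z/height = -112°·14.25/20 = -79.8000° = -1.392773 rad
cos θ = 0.177085, sin θ = -0.984196 (intermediates below are computed at full precision and shown rounded to 5 d.p.)
v1: (-2.5,0.5) → rotate → (0.04939,2.54903) → ×s → (0.06135,3.16653) → (0.06,3.17)
v2: (-0.5,-4) → rotate → (-4.02532,-0.21624) → ×s → (-5.00046,-0.26863) → (-5.00,-0.27)
v3: (4,-2.5) → rotate → (-1.75215,-4.37949) → ×s → (-2.17661,-5.44043) → (-2.18,-5.44)
v4: (5,1.5) → rotate → (2.36172,-4.65535) → ×s → (2.93384,-5.78311) → (2.93,-5.78)
v5: (-2.5,3) → rotate → (2.50987,2.99174) → ×s → (3.11789,3.71649) → (3.12,3.72)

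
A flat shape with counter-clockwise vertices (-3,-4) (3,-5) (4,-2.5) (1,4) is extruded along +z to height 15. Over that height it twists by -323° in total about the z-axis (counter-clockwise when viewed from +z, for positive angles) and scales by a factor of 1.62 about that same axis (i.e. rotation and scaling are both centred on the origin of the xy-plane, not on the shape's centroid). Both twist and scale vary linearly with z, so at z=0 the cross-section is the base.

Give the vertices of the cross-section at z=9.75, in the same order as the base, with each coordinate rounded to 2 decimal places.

t = z/height = 9.75/15 = 0.65
s = 1 + (scale-1)·z/height = 1 + (1.62-1)·9.75/15 = 1.403000
θ = twist·z/height = -323°·9.75/15 = -209.9500° = -3.664319 rad
cos θ = -0.866461, sin θ = 0.499244 (intermediates below are computed at full precision and shown rounded to 5 d.p.)
v1: (-3,-4) → rotate → (4.59636,1.96811) → ×s → (6.44869,2.76126) → (6.45,2.76)
v2: (3,-5) → rotate → (-0.10316,5.83004) → ×s → (-0.14474,8.17955) → (-0.14,8.18)
v3: (4,-2.5) → rotate → (-2.21774,4.16313) → ×s → (-3.11148,5.84087) → (-3.11,5.84)
v4: (1,4) → rotate → (-2.86344,-2.96660) → ×s → (-4.01740,-4.16214) → (-4.02,-4.16)

Cross-section at z=9.75: (6.45,2.76) (-0.14,8.18) (-3.11,5.84) (-4.02,-4.16)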